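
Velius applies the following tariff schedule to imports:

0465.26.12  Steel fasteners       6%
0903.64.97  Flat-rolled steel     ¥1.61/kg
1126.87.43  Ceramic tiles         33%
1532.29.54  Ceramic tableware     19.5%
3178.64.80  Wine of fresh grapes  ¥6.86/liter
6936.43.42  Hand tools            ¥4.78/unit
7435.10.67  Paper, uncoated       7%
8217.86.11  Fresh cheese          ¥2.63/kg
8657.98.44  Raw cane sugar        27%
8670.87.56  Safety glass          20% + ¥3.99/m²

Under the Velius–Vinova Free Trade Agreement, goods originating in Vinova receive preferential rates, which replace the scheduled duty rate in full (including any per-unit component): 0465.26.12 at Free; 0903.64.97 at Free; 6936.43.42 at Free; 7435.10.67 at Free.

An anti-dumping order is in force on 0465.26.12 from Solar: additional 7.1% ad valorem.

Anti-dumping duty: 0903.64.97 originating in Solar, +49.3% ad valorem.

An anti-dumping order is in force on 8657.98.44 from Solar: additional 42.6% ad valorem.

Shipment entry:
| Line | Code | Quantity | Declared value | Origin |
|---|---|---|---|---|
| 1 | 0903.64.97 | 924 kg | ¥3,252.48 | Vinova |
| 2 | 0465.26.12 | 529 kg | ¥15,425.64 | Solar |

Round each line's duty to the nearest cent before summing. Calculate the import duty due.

¥2,020.76

Line 1 (0903.64.97, Vinova, 924 kg, ¥3,252.48):
Base rate for 0903.64.97 is ¥1.61/kg.
Origin Vinova qualifies under the Velius–Vinova agreement and 0903.64.97 is covered: preferential rate Free applies instead.
The additional-duty order on 0903.64.97 targets Solar, not Vinova; it does not apply.
Duty = ¥3,252.48 × 0% = ¥0.00.
Line 2 (0465.26.12, Solar, 529 kg, ¥15,425.64):
Base rate for 0465.26.12 is 6%.
0465.26.12 has an FTA preferential rate, but origin Solar is not Vinova; base rate stands.
Additional duty on 0465.26.12 from Solar: +7.1%. Applied ad valorem rate: 6% + 7.1% = 13.1%.
Duty = ¥15,425.64 × 13.1% = ¥2,020.76.
Total = ¥0.00 + ¥2,020.76 = ¥2,020.76.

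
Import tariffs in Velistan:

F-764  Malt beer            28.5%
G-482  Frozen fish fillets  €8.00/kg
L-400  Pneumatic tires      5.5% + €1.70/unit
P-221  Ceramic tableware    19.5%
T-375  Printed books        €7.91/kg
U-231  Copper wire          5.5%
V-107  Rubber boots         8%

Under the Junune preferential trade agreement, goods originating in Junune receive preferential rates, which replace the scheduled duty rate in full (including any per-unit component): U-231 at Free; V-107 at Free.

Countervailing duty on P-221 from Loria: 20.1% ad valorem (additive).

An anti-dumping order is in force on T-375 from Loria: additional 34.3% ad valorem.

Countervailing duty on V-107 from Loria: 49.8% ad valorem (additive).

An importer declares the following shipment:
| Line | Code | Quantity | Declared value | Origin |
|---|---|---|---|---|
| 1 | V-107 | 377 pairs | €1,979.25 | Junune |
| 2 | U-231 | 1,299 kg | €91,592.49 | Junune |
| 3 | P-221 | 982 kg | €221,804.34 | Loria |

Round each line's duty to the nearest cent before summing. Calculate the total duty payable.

€87,834.52

Line 1 (V-107, Junune, 377 pairs, €1,979.25):
Base rate for V-107 is 8%.
Origin Junune qualifies under the Velistan–Junune agreement and V-107 is covered: preferential rate Free applies instead.
The additional-duty order on V-107 targets Loria, not Junune; it does not apply.
Duty = €1,979.25 × 0% = €0.00.
Line 2 (U-231, Junune, 1,299 kg, €91,592.49):
Base rate for U-231 is 5.5%.
Origin Junune qualifies under the Velistan–Junune agreement and U-231 is covered: preferential rate Free applies instead.
Duty = €91,592.49 × 0% = €0.00.
Line 3 (P-221, Loria, 982 kg, €221,804.34):
Base rate for P-221 is 19.5%.
Additional duty on P-221 from Loria: +20.1%. Applied ad valorem rate: 19.5% + 20.1% = 39.6%.
Duty = €221,804.34 × 39.6% = €87,834.52.
Total = €0.00 + €0.00 + €87,834.52 = €87,834.52.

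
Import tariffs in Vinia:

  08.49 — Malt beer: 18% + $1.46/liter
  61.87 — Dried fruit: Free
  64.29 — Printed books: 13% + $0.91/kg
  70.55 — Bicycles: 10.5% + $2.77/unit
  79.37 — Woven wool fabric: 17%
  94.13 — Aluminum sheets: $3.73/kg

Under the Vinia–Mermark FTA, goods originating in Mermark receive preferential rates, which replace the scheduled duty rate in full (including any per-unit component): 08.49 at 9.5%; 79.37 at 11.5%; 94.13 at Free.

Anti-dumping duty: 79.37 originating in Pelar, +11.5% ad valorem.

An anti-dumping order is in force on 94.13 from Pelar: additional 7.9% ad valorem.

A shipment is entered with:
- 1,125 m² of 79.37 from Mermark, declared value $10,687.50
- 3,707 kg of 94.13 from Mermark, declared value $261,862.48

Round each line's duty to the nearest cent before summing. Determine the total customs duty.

Line 1 (79.37, Mermark, 1,125 m², $10,687.50):
Base rate for 79.37 is 17%.
Origin Mermark qualifies under the Vinia–Mermark agreement and 79.37 is covered: preferential rate 11.5% applies instead.
The additional-duty order on 79.37 targets Pelar, not Mermark; it does not apply.
Duty = $10,687.50 × 11.5% = $1,229.06.
Line 2 (94.13, Mermark, 3,707 kg, $261,862.48):
Base rate for 94.13 is $3.73/kg.
Origin Mermark qualifies under the Vinia–Mermark agreement and 94.13 is covered: preferential rate Free applies instead.
The additional-duty order on 94.13 targets Pelar, not Mermark; it does not apply.
Duty = $261,862.48 × 0% = $0.00.
Total = $1,229.06 + $0.00 = $1,229.06.

$1,229.06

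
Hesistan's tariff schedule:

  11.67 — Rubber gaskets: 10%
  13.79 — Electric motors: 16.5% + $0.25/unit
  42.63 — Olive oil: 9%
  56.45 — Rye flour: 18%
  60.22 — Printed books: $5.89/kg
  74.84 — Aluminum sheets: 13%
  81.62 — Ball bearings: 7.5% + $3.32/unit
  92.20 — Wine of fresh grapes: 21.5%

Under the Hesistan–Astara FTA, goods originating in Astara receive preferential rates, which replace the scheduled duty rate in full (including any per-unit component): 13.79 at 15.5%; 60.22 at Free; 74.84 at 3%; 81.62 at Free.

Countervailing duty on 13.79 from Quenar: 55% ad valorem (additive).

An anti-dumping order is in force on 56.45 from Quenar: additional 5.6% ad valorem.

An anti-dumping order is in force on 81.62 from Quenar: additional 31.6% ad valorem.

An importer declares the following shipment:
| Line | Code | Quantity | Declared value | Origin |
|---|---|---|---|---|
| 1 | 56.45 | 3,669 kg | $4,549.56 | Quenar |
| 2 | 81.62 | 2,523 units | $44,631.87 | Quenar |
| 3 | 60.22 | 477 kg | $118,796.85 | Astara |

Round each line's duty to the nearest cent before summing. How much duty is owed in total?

Line 1 (56.45, Quenar, 3,669 kg, $4,549.56):
Base rate for 56.45 is 18%.
Additional duty on 56.45 from Quenar: +5.6%. Applied ad valorem rate: 18% + 5.6% = 23.6%.
Duty = $4,549.56 × 23.6% = $1,073.70.
Line 2 (81.62, Quenar, 2,523 units, $44,631.87):
Base rate for 81.62 is 7.5% + $3.32/unit.
81.62 has an FTA preferential rate, but origin Quenar is not Astara; base rate stands.
Additional duty on 81.62 from Quenar: +31.6%. Applied ad valorem rate: 7.5% + 31.6% = 39.1%.
Duty = $44,631.87 × 39.1% + 2,523 × $3.32 = $25,827.42.
Line 3 (60.22, Astara, 477 kg, $118,796.85):
Base rate for 60.22 is $5.89/kg.
Origin Astara qualifies under the Hesistan–Astara agreement and 60.22 is covered: preferential rate Free applies instead.
Duty = $118,796.85 × 0% = $0.00.
Total = $1,073.70 + $25,827.42 + $0.00 = $26,901.12.

$26,901.12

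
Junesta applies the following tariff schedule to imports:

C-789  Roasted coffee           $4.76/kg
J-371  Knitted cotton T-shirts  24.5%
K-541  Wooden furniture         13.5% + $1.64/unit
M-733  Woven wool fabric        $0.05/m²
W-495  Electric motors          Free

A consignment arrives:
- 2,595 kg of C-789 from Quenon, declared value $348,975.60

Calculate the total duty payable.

Line 1 (C-789, Quenon, 2,595 kg, $348,975.60):
Base rate for C-789 is $4.76/kg.
Duty = 2,595 × $4.76 = $12,352.20.

$12,352.20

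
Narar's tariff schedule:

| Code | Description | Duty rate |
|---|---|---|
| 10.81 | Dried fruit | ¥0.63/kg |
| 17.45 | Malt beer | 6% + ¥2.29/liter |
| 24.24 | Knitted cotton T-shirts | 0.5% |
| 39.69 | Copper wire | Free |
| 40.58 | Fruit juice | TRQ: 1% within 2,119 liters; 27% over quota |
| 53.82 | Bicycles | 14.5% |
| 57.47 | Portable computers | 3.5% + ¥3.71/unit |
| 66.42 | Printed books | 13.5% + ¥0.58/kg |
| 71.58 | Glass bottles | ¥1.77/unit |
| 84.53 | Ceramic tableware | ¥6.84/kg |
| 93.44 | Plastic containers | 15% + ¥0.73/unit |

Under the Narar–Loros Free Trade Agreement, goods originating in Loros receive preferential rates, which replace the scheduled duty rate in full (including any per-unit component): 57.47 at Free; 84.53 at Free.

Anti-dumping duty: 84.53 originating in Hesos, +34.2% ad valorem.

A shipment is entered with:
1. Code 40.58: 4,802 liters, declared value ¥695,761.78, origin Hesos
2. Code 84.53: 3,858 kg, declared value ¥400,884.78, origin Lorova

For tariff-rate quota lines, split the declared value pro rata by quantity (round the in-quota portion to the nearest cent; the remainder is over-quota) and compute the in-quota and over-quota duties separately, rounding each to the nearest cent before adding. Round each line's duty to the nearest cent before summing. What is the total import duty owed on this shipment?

¥134,418.70

Line 1 (40.58, Hesos, 4,802 liters, ¥695,761.78):
Code 40.58 is under a tariff-rate quota (threshold 2,119 liters). In-quota: 2,119 liters at 1%; over-quota: 2,683 liters at 27%.
Pro-rata value split: in-quota = ¥695,761.78 × 2,119/4,802 = ¥307,021.91; over-quota = ¥695,761.78 − ¥307,021.91 = ¥388,739.87.
In-quota duty = ¥307,021.91 × 1% = ¥3,070.22. Over-quota duty = ¥388,739.87 × 27% = ¥104,959.76.
Line duty = ¥3,070.22 + ¥104,959.76 = ¥108,029.98.
Line 2 (84.53, Lorova, 3,858 kg, ¥400,884.78):
Base rate for 84.53 is ¥6.84/kg.
84.53 has an FTA preferential rate, but origin Lorova is not Loros; base rate stands.
The additional-duty order on 84.53 targets Hesos, not Lorova; it does not apply.
Duty = 3,858 × ¥6.84 = ¥26,388.72.
Total = ¥108,029.98 + ¥26,388.72 = ¥134,418.70.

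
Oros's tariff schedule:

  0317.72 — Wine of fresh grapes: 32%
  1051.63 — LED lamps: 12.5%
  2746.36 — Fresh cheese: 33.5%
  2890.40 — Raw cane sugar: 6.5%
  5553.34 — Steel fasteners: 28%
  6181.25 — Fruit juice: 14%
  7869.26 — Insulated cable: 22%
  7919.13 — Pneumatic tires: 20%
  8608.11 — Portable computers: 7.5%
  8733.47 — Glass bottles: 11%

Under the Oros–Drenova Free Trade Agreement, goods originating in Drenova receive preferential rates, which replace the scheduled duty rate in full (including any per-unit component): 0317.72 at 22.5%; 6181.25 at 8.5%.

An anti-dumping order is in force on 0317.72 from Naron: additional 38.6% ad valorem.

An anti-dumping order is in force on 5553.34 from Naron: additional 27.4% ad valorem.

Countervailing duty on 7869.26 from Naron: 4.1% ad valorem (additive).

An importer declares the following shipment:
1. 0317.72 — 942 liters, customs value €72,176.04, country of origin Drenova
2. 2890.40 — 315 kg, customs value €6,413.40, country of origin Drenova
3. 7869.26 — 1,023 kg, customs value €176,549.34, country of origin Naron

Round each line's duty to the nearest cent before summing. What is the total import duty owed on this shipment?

€62,735.86

Line 1 (0317.72, Drenova, 942 liters, €72,176.04):
Base rate for 0317.72 is 32%.
Origin Drenova qualifies under the Oros–Drenova agreement and 0317.72 is covered: preferential rate 22.5% applies instead.
The additional-duty order on 0317.72 targets Naron, not Drenova; it does not apply.
Duty = €72,176.04 × 22.5% = €16,239.61.
Line 2 (2890.40, Drenova, 315 kg, €6,413.40):
Base rate for 2890.40 is 6.5%.
Origin Drenova is the FTA partner but 2890.40 is not on the preference list; base rate stands.
Duty = €6,413.40 × 6.5% = €416.87.
Line 3 (7869.26, Naron, 1,023 kg, €176,549.34):
Base rate for 7869.26 is 22%.
Additional duty on 7869.26 from Naron: +4.1%. Applied ad valorem rate: 22% + 4.1% = 26.1%.
Duty = €176,549.34 × 26.1% = €46,079.38.
Total = €16,239.61 + €416.87 + €46,079.38 = €62,735.86.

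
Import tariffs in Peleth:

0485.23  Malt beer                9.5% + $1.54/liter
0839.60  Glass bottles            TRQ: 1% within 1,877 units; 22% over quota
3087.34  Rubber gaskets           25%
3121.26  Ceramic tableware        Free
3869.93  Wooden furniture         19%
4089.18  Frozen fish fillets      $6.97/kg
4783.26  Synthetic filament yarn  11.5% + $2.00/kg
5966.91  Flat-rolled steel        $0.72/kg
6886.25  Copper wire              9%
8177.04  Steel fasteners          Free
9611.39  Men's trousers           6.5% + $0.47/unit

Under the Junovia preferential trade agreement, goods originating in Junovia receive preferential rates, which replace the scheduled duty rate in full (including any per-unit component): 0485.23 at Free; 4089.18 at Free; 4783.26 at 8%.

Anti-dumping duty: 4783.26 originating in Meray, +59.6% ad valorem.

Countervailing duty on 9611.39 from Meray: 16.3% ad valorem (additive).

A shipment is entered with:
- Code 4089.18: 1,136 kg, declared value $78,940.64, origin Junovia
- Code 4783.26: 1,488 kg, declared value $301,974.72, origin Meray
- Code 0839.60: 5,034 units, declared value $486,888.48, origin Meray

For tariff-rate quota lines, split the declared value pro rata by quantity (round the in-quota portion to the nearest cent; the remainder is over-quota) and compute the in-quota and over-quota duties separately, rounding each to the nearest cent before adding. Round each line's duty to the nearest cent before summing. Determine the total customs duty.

Line 1 (4089.18, Junovia, 1,136 kg, $78,940.64):
Base rate for 4089.18 is $6.97/kg.
Origin Junovia qualifies under the Peleth–Junovia agreement and 4089.18 is covered: preferential rate Free applies instead.
Duty = $78,940.64 × 0% = $0.00.
Line 2 (4783.26, Meray, 1,488 kg, $301,974.72):
Base rate for 4783.26 is 11.5% + $2.00/kg.
4783.26 has an FTA preferential rate, but origin Meray is not Junovia; base rate stands.
Additional duty on 4783.26 from Meray: +59.6%. Applied ad valorem rate: 11.5% + 59.6% = 71.1%.
Duty = $301,974.72 × 71.1% + 1,488 × $2.00 = $217,680.03.
Line 3 (0839.60, Meray, 5,034 units, $486,888.48):
Code 0839.60 is under a tariff-rate quota (threshold 1,877 units). In-quota: 1,877 units at 1%; over-quota: 3,157 units at 22%.
Pro-rata value split: in-quota = $486,888.48 × 1,877/5,034 = $181,543.44; over-quota = $486,888.48 − $181,543.44 = $305,345.04.
In-quota duty = $181,543.44 × 1% = $1,815.43. Over-quota duty = $305,345.04 × 22% = $67,175.91.
Line duty = $1,815.43 + $67,175.91 = $68,991.34.
Total = $0.00 + $217,680.03 + $68,991.34 = $286,671.37.

$286,671.37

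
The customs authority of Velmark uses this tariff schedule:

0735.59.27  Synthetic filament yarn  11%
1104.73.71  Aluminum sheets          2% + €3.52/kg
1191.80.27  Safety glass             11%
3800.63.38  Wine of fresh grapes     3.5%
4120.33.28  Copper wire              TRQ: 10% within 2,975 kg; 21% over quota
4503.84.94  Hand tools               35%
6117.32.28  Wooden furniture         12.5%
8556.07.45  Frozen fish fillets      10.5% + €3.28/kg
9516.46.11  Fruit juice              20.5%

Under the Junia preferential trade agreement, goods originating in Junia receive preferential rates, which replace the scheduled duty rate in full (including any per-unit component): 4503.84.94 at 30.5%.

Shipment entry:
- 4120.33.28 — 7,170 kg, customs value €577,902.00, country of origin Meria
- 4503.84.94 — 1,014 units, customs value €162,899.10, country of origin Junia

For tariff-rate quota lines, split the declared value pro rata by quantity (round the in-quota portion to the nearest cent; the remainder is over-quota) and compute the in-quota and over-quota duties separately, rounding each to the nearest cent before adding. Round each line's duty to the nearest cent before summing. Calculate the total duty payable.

€144,667.30

Line 1 (4120.33.28, Meria, 7,170 kg, €577,902.00):
Code 4120.33.28 is under a tariff-rate quota (threshold 2,975 kg). In-quota: 2,975 kg at 10%; over-quota: 4,195 kg at 21%.
Pro-rata value split: in-quota = €577,902.00 × 2,975/7,170 = €239,785.00; over-quota = €577,902.00 − €239,785.00 = €338,117.00.
In-quota duty = €239,785.00 × 10% = €23,978.50. Over-quota duty = €338,117.00 × 21% = €71,004.57.
Line duty = €23,978.50 + €71,004.57 = €94,983.07.
Line 2 (4503.84.94, Junia, 1,014 units, €162,899.10):
Base rate for 4503.84.94 is 35%.
Origin Junia qualifies under the Velmark–Junia agreement and 4503.84.94 is covered: preferential rate 30.5% applies instead.
Duty = €162,899.10 × 30.5% = €49,684.23.
Total = €94,983.07 + €49,684.23 = €144,667.30.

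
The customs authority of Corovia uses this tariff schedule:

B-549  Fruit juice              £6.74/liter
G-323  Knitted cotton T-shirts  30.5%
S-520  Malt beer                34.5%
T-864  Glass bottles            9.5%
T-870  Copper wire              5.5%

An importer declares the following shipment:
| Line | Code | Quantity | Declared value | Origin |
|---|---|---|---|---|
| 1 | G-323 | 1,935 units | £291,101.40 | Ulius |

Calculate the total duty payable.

£88,785.93

Line 1 (G-323, Ulius, 1,935 units, £291,101.40):
Base rate for G-323 is 30.5%.
Duty = £291,101.40 × 30.5% = £88,785.93.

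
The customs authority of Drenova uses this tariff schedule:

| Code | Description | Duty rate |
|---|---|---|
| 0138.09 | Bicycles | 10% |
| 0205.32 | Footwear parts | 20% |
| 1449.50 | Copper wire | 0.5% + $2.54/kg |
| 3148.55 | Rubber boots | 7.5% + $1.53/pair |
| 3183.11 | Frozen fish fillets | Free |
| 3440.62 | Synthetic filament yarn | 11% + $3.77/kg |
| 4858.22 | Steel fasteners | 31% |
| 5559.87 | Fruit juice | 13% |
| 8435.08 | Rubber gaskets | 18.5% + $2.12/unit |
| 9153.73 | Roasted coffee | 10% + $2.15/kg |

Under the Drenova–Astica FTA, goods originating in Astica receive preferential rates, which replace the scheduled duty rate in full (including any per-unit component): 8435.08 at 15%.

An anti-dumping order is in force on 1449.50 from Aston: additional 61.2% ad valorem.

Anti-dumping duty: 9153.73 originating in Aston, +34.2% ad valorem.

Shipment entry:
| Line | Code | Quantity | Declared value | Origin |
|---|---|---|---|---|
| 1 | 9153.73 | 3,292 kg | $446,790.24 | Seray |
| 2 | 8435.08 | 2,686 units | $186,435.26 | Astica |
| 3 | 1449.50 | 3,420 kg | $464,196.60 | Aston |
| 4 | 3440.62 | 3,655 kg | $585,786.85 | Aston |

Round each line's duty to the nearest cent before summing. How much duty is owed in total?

Line 1 (9153.73, Seray, 3,292 kg, $446,790.24):
Base rate for 9153.73 is 10% + $2.15/kg.
The additional-duty order on 9153.73 targets Aston, not Seray; it does not apply.
Duty = $446,790.24 × 10% + 3,292 × $2.15 = $51,756.82.
Line 2 (8435.08, Astica, 2,686 units, $186,435.26):
Base rate for 8435.08 is 18.5% + $2.12/unit.
Origin Astica qualifies under the Drenova–Astica agreement and 8435.08 is covered: preferential rate 15% applies instead.
Duty = $186,435.26 × 15% = $27,965.29.
Line 3 (1449.50, Aston, 3,420 kg, $464,196.60):
Base rate for 1449.50 is 0.5% + $2.54/kg.
Additional duty on 1449.50 from Aston: +61.2%. Applied ad valorem rate: 0.5% + 61.2% = 61.7%.
Duty = $464,196.60 × 61.7% + 3,420 × $2.54 = $295,096.10.
Line 4 (3440.62, Aston, 3,655 kg, $585,786.85):
Base rate for 3440.62 is 11% + $3.77/kg.
Duty = $585,786.85 × 11% + 3,655 × $3.77 = $78,215.90.
Total = $51,756.82 + $27,965.29 + $295,096.10 + $78,215.90 = $453,034.11.

$453,034.11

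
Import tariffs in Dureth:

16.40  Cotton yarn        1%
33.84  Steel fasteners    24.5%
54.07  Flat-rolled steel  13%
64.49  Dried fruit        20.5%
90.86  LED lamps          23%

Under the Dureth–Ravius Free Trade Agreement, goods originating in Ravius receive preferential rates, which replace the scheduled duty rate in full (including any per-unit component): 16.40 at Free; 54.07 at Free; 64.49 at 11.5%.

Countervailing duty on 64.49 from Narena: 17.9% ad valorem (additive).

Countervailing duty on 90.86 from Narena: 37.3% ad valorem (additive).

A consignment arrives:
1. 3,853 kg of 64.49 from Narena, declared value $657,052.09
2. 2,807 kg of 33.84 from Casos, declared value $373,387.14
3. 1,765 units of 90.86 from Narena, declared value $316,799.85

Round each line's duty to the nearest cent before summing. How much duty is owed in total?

Line 1 (64.49, Narena, 3,853 kg, $657,052.09):
Base rate for 64.49 is 20.5%.
64.49 has an FTA preferential rate, but origin Narena is not Ravius; base rate stands.
Additional duty on 64.49 from Narena: +17.9%. Applied ad valorem rate: 20.5% + 17.9% = 38.4%.
Duty = $657,052.09 × 38.4% = $252,308.00.
Line 2 (33.84, Casos, 2,807 kg, $373,387.14):
Base rate for 33.84 is 24.5%.
Duty = $373,387.14 × 24.5% = $91,479.85.
Line 3 (90.86, Narena, 1,765 units, $316,799.85):
Base rate for 90.86 is 23%.
Additional duty on 90.86 from Narena: +37.3%. Applied ad valorem rate: 23% + 37.3% = 60.3%.
Duty = $316,799.85 × 60.3% = $191,030.31.
Total = $252,308.00 + $91,479.85 + $191,030.31 = $534,818.16.

$534,818.16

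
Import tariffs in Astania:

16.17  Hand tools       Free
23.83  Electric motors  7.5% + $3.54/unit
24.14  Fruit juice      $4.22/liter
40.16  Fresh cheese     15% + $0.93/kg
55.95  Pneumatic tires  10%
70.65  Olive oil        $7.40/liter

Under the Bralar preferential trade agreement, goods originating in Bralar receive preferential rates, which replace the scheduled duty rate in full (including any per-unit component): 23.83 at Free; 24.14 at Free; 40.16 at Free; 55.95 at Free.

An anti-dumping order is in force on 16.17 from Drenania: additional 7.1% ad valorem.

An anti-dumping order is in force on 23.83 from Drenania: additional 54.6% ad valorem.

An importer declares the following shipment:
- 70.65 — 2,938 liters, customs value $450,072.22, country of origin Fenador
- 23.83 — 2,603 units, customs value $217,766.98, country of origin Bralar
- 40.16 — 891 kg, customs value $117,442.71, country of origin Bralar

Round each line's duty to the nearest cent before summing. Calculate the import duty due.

$21,741.20

Line 1 (70.65, Fenador, 2,938 liters, $450,072.22):
Base rate for 70.65 is $7.40/liter.
Duty = 2,938 × $7.40 = $21,741.20.
Line 2 (23.83, Bralar, 2,603 units, $217,766.98):
Base rate for 23.83 is 7.5% + $3.54/unit.
Origin Bralar qualifies under the Astania–Bralar agreement and 23.83 is covered: preferential rate Free applies instead.
The additional-duty order on 23.83 targets Drenania, not Bralar; it does not apply.
Duty = $217,766.98 × 0% = $0.00.
Line 3 (40.16, Bralar, 891 kg, $117,442.71):
Base rate for 40.16 is 15% + $0.93/kg.
Origin Bralar qualifies under the Astania–Bralar agreement and 40.16 is covered: preferential rate Free applies instead.
Duty = $117,442.71 × 0% = $0.00.
Total = $21,741.20 + $0.00 + $0.00 = $21,741.20.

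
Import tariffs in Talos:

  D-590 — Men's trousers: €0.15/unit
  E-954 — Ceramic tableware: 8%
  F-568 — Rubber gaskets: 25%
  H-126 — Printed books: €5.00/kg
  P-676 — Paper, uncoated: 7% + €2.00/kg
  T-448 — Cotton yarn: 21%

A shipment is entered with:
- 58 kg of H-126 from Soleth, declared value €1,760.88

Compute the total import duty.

€290.00

Line 1 (H-126, Soleth, 58 kg, €1,760.88):
Base rate for H-126 is €5.00/kg.
Duty = 58 × €5.00 = €290.00.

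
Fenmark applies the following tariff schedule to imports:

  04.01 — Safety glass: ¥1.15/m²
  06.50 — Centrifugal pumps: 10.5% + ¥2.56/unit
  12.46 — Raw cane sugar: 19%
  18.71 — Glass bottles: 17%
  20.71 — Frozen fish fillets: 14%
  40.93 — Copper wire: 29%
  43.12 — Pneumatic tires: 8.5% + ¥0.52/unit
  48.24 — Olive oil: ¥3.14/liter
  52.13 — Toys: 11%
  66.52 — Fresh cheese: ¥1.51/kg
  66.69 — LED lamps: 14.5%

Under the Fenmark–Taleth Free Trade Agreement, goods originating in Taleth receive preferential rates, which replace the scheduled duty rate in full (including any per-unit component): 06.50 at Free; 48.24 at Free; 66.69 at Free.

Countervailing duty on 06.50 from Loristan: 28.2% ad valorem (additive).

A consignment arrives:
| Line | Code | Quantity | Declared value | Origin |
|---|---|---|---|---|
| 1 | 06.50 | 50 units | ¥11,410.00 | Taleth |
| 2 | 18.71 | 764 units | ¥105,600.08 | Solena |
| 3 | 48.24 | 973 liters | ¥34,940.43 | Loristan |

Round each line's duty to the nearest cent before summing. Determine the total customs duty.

Line 1 (06.50, Taleth, 50 units, ¥11,410.00):
Base rate for 06.50 is 10.5% + ¥2.56/unit.
Origin Taleth qualifies under the Fenmark–Taleth agreement and 06.50 is covered: preferential rate Free applies instead.
The additional-duty order on 06.50 targets Loristan, not Taleth; it does not apply.
Duty = ¥11,410.00 × 0% = ¥0.00.
Line 2 (18.71, Solena, 764 units, ¥105,600.08):
Base rate for 18.71 is 17%.
Duty = ¥105,600.08 × 17% = ¥17,952.01.
Line 3 (48.24, Loristan, 973 liters, ¥34,940.43):
Base rate for 48.24 is ¥3.14/liter.
48.24 has an FTA preferential rate, but origin Loristan is not Taleth; base rate stands.
Duty = 973 × ¥3.14 = ¥3,055.22.
Total = ¥0.00 + ¥17,952.01 + ¥3,055.22 = ¥21,007.23.

¥21,007.23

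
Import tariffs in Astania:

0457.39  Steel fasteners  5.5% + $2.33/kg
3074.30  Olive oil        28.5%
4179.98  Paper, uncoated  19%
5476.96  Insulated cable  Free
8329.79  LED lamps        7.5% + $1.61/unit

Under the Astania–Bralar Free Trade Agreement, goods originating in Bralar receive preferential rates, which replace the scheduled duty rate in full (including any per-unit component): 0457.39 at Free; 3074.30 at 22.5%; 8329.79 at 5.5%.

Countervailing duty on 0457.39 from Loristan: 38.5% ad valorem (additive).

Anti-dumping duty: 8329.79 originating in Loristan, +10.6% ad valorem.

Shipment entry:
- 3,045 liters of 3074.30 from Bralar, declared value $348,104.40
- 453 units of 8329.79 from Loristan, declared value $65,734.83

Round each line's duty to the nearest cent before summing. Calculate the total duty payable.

$90,950.82

Line 1 (3074.30, Bralar, 3,045 liters, $348,104.40):
Base rate for 3074.30 is 28.5%.
Origin Bralar qualifies under the Astania–Bralar agreement and 3074.30 is covered: preferential rate 22.5% applies instead.
Duty = $348,104.40 × 22.5% = $78,323.49.
Line 2 (8329.79, Loristan, 453 units, $65,734.83):
Base rate for 8329.79 is 7.5% + $1.61/unit.
8329.79 has an FTA preferential rate, but origin Loristan is not Bralar; base rate stands.
Additional duty on 8329.79 from Loristan: +10.6%. Applied ad valorem rate: 7.5% + 10.6% = 18.1%.
Duty = $65,734.83 × 18.1% + 453 × $1.61 = $12,627.33.
Total = $78,323.49 + $12,627.33 = $90,950.82.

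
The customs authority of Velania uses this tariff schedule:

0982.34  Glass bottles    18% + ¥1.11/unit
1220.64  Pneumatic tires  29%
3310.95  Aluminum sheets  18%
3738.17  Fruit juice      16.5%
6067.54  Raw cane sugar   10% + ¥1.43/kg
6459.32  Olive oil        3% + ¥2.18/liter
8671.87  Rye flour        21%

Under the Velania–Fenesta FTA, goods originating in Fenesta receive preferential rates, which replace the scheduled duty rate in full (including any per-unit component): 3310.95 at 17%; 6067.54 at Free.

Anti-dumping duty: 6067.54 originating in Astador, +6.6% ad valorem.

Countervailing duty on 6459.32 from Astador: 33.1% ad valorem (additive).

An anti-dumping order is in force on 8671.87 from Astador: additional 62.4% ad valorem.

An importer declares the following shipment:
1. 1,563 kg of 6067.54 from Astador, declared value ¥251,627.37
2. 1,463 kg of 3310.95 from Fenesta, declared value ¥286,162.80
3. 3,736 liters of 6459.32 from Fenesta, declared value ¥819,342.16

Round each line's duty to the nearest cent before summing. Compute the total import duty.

Line 1 (6067.54, Astador, 1,563 kg, ¥251,627.37):
Base rate for 6067.54 is 10% + ¥1.43/kg.
6067.54 has an FTA preferential rate, but origin Astador is not Fenesta; base rate stands.
Additional duty on 6067.54 from Astador: +6.6%. Applied ad valorem rate: 10% + 6.6% = 16.6%.
Duty = ¥251,627.37 × 16.6% + 1,563 × ¥1.43 = ¥44,005.23.
Line 2 (3310.95, Fenesta, 1,463 kg, ¥286,162.80):
Base rate for 3310.95 is 18%.
Origin Fenesta qualifies under the Velania–Fenesta agreement and 3310.95 is covered: preferential rate 17% applies instead.
Duty = ¥286,162.80 × 17% = ¥48,647.68.
Line 3 (6459.32, Fenesta, 3,736 liters, ¥819,342.16):
Base rate for 6459.32 is 3% + ¥2.18/liter.
Origin Fenesta is the FTA partner but 6459.32 is not on the preference list; base rate stands.
The additional-duty order on 6459.32 targets Astador, not Fenesta; it does not apply.
Duty = ¥819,342.16 × 3% + 3,736 × ¥2.18 = ¥32,724.74.
Total = ¥44,005.23 + ¥48,647.68 + ¥32,724.74 = ¥125,377.65.

¥125,377.65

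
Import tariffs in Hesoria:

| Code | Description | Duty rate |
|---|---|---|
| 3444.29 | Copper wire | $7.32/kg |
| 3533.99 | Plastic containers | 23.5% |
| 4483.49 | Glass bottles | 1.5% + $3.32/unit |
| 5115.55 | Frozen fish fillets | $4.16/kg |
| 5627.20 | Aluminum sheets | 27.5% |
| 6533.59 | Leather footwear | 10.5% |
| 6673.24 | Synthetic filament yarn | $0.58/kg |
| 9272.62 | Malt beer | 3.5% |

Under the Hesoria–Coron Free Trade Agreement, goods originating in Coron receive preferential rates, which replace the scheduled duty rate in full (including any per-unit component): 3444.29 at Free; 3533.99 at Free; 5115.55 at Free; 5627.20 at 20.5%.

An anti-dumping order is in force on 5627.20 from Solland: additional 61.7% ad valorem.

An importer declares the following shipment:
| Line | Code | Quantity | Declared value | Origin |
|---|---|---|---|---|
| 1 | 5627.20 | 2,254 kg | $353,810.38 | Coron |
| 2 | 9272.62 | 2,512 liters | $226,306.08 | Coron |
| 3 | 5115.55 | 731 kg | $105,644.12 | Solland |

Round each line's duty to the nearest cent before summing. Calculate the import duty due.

Line 1 (5627.20, Coron, 2,254 kg, $353,810.38):
Base rate for 5627.20 is 27.5%.
Origin Coron qualifies under the Hesoria–Coron agreement and 5627.20 is covered: preferential rate 20.5% applies instead.
The additional-duty order on 5627.20 targets Solland, not Coron; it does not apply.
Duty = $353,810.38 × 20.5% = $72,531.13.
Line 2 (9272.62, Coron, 2,512 liters, $226,306.08):
Base rate for 9272.62 is 3.5%.
Origin Coron is the FTA partner but 9272.62 is not on the preference list; base rate stands.
Duty = $226,306.08 × 3.5% = $7,920.71.
Line 3 (5115.55, Solland, 731 kg, $105,644.12):
Base rate for 5115.55 is $4.16/kg.
5115.55 has an FTA preferential rate, but origin Solland is not Coron; base rate stands.
Duty = 731 × $4.16 = $3,040.96.
Total = $72,531.13 + $7,920.71 + $3,040.96 = $83,492.80.

$83,492.80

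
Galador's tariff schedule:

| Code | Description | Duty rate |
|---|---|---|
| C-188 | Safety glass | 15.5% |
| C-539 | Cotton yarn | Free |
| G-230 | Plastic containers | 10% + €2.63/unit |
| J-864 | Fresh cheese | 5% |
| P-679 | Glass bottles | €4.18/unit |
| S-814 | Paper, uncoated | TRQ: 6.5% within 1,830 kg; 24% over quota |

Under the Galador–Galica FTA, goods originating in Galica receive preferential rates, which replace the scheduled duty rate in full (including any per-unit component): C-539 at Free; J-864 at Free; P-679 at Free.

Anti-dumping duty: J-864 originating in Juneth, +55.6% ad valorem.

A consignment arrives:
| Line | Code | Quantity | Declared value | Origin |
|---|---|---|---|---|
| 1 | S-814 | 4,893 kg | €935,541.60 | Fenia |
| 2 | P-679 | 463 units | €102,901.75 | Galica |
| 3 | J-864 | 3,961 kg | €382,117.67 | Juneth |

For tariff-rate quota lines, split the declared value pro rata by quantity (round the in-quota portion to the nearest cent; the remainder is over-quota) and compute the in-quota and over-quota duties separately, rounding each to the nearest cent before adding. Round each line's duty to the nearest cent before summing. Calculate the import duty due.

€394,861.49

Line 1 (S-814, Fenia, 4,893 kg, €935,541.60):
Code S-814 is under a tariff-rate quota (threshold 1,830 kg). In-quota: 1,830 kg at 6.5%; over-quota: 3,063 kg at 24%.
Pro-rata value split: in-quota = €935,541.60 × 1,830/4,893 = €349,896.00; over-quota = €935,541.60 − €349,896.00 = €585,645.60.
In-quota duty = €349,896.00 × 6.5% = €22,743.24. Over-quota duty = €585,645.60 × 24% = €140,554.94.
Line duty = €22,743.24 + €140,554.94 = €163,298.18.
Line 2 (P-679, Galica, 463 units, €102,901.75):
Base rate for P-679 is €4.18/unit.
Origin Galica qualifies under the Galador–Galica agreement and P-679 is covered: preferential rate Free applies instead.
Duty = €102,901.75 × 0% = €0.00.
Line 3 (J-864, Juneth, 3,961 kg, €382,117.67):
Base rate for J-864 is 5%.
J-864 has an FTA preferential rate, but origin Juneth is not Galica; base rate stands.
Additional duty on J-864 from Juneth: +55.6%. Applied ad valorem rate: 5% + 55.6% = 60.6%.
Duty = €382,117.67 × 60.6% = €231,563.31.
Total = €163,298.18 + €0.00 + €231,563.31 = €394,861.49.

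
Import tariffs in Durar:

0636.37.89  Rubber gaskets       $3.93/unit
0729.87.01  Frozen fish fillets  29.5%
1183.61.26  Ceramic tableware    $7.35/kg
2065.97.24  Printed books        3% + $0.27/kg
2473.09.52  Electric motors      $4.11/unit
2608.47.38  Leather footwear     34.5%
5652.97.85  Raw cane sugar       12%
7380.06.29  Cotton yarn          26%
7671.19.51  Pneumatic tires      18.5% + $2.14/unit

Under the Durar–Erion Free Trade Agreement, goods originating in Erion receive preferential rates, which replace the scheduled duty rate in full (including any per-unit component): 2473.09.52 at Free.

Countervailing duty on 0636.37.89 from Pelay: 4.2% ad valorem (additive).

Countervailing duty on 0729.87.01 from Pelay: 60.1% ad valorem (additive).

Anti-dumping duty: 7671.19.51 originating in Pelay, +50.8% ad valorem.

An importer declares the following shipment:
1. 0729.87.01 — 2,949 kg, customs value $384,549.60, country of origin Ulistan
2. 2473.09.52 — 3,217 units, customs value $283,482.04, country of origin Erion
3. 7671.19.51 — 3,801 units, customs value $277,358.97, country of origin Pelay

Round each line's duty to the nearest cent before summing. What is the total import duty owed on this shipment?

$313,786.04

Line 1 (0729.87.01, Ulistan, 2,949 kg, $384,549.60):
Base rate for 0729.87.01 is 29.5%.
The additional-duty order on 0729.87.01 targets Pelay, not Ulistan; it does not apply.
Duty = $384,549.60 × 29.5% = $113,442.13.
Line 2 (2473.09.52, Erion, 3,217 units, $283,482.04):
Base rate for 2473.09.52 is $4.11/unit.
Origin Erion qualifies under the Durar–Erion agreement and 2473.09.52 is covered: preferential rate Free applies instead.
Duty = $283,482.04 × 0% = $0.00.
Line 3 (7671.19.51, Pelay, 3,801 units, $277,358.97):
Base rate for 7671.19.51 is 18.5% + $2.14/unit.
Additional duty on 7671.19.51 from Pelay: +50.8%. Applied ad valorem rate: 18.5% + 50.8% = 69.3%.
Duty = $277,358.97 × 69.3% + 3,801 × $2.14 = $200,343.91.
Total = $113,442.13 + $0.00 + $200,343.91 = $313,786.04.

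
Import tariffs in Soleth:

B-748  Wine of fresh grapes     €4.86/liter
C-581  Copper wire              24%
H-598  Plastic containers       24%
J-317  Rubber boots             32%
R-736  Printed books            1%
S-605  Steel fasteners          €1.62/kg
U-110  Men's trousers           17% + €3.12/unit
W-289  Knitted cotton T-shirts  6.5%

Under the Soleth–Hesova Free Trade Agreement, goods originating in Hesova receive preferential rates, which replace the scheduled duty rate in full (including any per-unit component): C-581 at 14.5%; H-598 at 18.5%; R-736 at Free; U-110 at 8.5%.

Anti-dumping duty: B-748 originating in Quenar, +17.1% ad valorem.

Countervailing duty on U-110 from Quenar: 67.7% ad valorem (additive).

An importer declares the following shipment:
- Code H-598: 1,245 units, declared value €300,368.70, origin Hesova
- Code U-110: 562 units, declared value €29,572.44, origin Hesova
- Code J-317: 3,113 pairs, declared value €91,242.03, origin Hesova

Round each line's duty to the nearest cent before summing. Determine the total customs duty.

€87,279.32

Line 1 (H-598, Hesova, 1,245 units, €300,368.70):
Base rate for H-598 is 24%.
Origin Hesova qualifies under the Soleth–Hesova agreement and H-598 is covered: preferential rate 18.5% applies instead.
Duty = €300,368.70 × 18.5% = €55,568.21.
Line 2 (U-110, Hesova, 562 units, €29,572.44):
Base rate for U-110 is 17% + €3.12/unit.
Origin Hesova qualifies under the Soleth–Hesova agreement and U-110 is covered: preferential rate 8.5% applies instead.
The additional-duty order on U-110 targets Quenar, not Hesova; it does not apply.
Duty = €29,572.44 × 8.5% = €2,513.66.
Line 3 (J-317, Hesova, 3,113 pairs, €91,242.03):
Base rate for J-317 is 32%.
Origin Hesova is the FTA partner but J-317 is not on the preference list; base rate stands.
Duty = €91,242.03 × 32% = €29,197.45.
Total = €55,568.21 + €2,513.66 + €29,197.45 = €87,279.32.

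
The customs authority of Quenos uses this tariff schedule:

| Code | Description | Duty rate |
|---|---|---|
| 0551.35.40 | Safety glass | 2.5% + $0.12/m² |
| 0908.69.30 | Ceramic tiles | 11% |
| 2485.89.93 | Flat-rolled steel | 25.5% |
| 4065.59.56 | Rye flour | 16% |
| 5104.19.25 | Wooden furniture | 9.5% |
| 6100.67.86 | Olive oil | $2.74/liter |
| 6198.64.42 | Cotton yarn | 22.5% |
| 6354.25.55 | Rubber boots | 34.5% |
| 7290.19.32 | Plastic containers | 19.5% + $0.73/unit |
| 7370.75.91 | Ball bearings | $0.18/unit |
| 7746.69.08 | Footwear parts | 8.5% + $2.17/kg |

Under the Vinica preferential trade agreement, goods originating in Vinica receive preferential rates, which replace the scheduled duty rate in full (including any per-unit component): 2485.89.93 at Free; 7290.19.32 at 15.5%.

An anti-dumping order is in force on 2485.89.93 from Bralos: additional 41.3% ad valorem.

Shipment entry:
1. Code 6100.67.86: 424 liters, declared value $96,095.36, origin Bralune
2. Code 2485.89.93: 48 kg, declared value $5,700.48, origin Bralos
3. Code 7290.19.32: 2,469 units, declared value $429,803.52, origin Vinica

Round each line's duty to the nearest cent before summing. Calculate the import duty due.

Line 1 (6100.67.86, Bralune, 424 liters, $96,095.36):
Base rate for 6100.67.86 is $2.74/liter.
Duty = 424 × $2.74 = $1,161.76.
Line 2 (2485.89.93, Bralos, 48 kg, $5,700.48):
Base rate for 2485.89.93 is 25.5%.
2485.89.93 has an FTA preferential rate, but origin Bralos is not Vinica; base rate stands.
Additional duty on 2485.89.93 from Bralos: +41.3%. Applied ad valorem rate: 25.5% + 41.3% = 66.8%.
Duty = $5,700.48 × 66.8% = $3,807.92.
Line 3 (7290.19.32, Vinica, 2,469 units, $429,803.52):
Base rate for 7290.19.32 is 19.5% + $0.73/unit.
Origin Vinica qualifies under the Quenos–Vinica agreement and 7290.19.32 is covered: preferential rate 15.5% applies instead.
Duty = $429,803.52 × 15.5% = $66,619.55.
Total = $1,161.76 + $3,807.92 + $66,619.55 = $71,589.23.

$71,589.23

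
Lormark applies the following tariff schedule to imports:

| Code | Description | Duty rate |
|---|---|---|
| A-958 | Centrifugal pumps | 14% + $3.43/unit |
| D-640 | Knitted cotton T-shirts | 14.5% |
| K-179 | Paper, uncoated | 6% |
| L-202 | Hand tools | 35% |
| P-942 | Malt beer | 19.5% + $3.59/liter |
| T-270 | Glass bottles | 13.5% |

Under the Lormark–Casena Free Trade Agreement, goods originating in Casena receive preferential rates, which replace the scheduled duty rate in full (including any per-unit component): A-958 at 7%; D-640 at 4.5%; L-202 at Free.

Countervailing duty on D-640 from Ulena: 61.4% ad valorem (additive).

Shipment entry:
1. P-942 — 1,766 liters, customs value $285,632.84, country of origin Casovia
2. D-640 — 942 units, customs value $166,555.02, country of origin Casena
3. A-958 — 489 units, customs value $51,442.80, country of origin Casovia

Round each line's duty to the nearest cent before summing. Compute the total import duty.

Line 1 (P-942, Casovia, 1,766 liters, $285,632.84):
Base rate for P-942 is 19.5% + $3.59/liter.
Duty = $285,632.84 × 19.5% + 1,766 × $3.59 = $62,038.34.
Line 2 (D-640, Casena, 942 units, $166,555.02):
Base rate for D-640 is 14.5%.
Origin Casena qualifies under the Lormark–Casena agreement and D-640 is covered: preferential rate 4.5% applies instead.
The additional-duty order on D-640 targets Ulena, not Casena; it does not apply.
Duty = $166,555.02 × 4.5% = $7,494.98.
Line 3 (A-958, Casovia, 489 units, $51,442.80):
Base rate for A-958 is 14% + $3.43/unit.
A-958 has an FTA preferential rate, but origin Casovia is not Casena; base rate stands.
Duty = $51,442.80 × 14% + 489 × $3.43 = $8,879.26.
Total = $62,038.34 + $7,494.98 + $8,879.26 = $78,412.58.

$78,412.58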